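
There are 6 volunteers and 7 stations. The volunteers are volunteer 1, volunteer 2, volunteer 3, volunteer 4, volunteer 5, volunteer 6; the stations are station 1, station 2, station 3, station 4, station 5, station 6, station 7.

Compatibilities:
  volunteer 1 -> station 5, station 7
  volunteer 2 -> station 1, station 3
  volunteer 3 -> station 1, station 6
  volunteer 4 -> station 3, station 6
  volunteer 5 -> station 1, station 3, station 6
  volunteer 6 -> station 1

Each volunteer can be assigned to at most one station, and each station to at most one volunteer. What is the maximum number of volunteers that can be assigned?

A valid assignment of size 4: volunteer 1→station 7, volunteer 2→station 1, volunteer 3→station 6, volunteer 4→station 3.
The set {volunteer 2, volunteer 3, volunteer 4, volunteer 5, volunteer 6} has only 3 neighbours ({station 1, station 3, station 6}), so by Hall's theorem at most 4 of the 6 volunteers can be matched.

4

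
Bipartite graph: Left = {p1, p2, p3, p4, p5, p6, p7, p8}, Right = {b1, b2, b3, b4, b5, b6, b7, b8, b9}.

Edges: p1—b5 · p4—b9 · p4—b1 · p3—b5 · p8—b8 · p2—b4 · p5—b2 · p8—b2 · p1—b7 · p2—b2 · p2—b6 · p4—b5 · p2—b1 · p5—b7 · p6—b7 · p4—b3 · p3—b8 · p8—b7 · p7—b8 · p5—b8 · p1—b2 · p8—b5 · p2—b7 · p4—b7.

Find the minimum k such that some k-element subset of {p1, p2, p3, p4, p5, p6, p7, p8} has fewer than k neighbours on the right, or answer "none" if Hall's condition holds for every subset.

Take S = {p1, p3, p5, p6, p7}. Its neighbourhood is {b2, b5, b7, b8}, so |N(S)| = 4 < |S| = 5.
Every subset of size less than 5 has at least as many neighbours as members, so 5 is the minimum.

5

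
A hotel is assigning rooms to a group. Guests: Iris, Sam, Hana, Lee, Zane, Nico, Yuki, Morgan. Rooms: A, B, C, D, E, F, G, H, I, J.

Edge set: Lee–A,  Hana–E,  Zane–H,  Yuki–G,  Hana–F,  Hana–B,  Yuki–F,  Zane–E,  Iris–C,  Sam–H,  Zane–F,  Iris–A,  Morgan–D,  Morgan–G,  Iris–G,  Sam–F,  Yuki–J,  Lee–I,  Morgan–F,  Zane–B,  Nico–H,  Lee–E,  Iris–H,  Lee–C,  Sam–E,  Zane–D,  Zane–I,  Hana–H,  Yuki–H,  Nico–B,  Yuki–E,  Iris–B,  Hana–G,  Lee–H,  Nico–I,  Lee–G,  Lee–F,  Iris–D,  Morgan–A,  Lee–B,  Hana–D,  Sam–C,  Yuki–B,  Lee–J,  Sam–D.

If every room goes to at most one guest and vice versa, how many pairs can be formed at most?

8

One maximum matching: Iris-A, Sam-E, Hana-G, Lee-J, Zane-B, Nico-I, Yuki-H, Morgan-F.
This saturates every guest, so 8 is the maximum.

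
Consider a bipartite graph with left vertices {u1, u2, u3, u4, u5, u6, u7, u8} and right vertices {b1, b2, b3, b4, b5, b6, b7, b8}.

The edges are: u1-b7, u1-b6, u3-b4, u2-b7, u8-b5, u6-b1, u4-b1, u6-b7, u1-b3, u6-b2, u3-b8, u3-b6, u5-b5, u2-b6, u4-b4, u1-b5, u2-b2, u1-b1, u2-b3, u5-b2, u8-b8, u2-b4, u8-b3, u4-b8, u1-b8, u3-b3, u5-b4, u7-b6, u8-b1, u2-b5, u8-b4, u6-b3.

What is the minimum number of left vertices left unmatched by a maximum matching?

0

One maximum matching: u1–b7, u2–b5, u3–b3, u4–b8, u5–b4, u6–b2, u7–b6, u8–b1.
All 8 left vertices are matched, so no larger matching exists.
That matches 8 of the 8, leaving 0 unmatched; no matching can do better.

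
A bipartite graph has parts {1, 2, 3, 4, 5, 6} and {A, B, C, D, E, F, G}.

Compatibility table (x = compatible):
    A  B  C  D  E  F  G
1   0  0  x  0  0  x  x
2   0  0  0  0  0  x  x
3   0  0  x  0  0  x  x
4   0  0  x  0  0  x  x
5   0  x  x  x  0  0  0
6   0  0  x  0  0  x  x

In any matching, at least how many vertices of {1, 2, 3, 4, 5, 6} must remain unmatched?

2

One maximum matching: 1–C, 2–G, 3–F, 5–B.
The set {1, 2, 3, 4, 6} has only 3 neighbours ({C, F, G}), so by Hall's theorem at most 4 of the 6 left vertices can be matched.
That matches 4 of the 6, leaving 2 unmatched; no matching can do better.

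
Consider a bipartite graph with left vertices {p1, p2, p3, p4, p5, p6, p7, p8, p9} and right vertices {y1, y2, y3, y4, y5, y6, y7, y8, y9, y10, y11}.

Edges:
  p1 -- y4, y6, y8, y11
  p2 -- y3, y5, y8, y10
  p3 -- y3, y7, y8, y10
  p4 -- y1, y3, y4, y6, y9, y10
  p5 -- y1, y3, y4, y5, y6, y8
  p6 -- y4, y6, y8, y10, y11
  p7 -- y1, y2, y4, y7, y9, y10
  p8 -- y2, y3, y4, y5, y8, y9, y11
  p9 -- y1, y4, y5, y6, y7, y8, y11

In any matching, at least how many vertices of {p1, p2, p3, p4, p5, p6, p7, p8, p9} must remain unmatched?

A valid assignment of size 9: p1-y8, p2-y5, p3-y3, p4-y9, p5-y6, p6-y10, p7-y4, p8-y11, p9-y7.
All 9 left vertices are matched, so no larger matching exists.
That matches 9 of the 9, leaving 0 unmatched; no matching can do better.

0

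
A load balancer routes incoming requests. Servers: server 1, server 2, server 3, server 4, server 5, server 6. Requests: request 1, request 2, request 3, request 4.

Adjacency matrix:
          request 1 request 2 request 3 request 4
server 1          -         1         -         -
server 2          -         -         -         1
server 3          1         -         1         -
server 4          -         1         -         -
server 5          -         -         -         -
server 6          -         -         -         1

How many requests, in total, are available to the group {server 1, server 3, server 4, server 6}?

The union of neighbours of {server 1, server 3, server 4, server 6} is {request 1, request 2, request 3, request 4}, which has 4 elements.
Since |N(S)| = 4 ≥ |S| = 4, Hall's condition holds for this subset.

4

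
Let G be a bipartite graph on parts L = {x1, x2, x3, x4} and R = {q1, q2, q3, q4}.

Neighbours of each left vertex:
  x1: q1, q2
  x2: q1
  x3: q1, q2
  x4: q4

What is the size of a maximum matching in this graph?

One maximum matching: x1-q2, x2-q1, x4-q4.
The set {x1, x2, x3} has only 2 neighbours ({q1, q2}), so by Hall's theorem at most 3 of the 4 left vertices can be matched.

3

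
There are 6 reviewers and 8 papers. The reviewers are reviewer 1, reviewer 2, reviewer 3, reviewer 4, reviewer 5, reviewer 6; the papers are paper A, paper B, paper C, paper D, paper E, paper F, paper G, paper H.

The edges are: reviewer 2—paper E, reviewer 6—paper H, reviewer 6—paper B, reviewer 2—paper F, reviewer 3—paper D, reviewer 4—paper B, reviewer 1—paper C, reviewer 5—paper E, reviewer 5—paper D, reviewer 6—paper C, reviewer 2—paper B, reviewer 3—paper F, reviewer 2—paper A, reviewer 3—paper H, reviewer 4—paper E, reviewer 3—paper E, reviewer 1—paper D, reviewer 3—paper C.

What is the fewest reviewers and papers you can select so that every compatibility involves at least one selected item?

{reviewer 1, reviewer 2, reviewer 3, reviewer 4, reviewer 5, reviewer 6} is a vertex cover of size 6: every edge has an endpoint in this set.
No smaller cover exists because reviewer 1–paper C, reviewer 2–paper A, reviewer 3–paper F, reviewer 4–paper E, reviewer 5–paper D, reviewer 6–paper B is a matching of size 6, and a cover must include an endpoint of each of these disjoint edges (König's theorem).

6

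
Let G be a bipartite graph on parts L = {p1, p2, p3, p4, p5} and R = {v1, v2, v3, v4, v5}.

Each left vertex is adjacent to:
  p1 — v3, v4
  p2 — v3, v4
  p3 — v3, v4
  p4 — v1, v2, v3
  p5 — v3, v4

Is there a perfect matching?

The set {p1, p2, p3, p5} has only 2 neighbours ({v3, v4}), so by Hall's theorem at most 3 of the 5 left vertices can be matched.
Hence no matching covers every left vertex.

No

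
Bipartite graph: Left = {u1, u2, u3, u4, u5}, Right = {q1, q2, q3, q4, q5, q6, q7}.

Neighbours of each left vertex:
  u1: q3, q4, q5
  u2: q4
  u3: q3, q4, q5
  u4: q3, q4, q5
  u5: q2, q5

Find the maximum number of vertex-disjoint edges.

4

One maximum matching: u1→q3, u2→q4, u3→q5, u5→q2.
The set {u1, u2, u3, u4} has only 3 neighbours ({q3, q4, q5}), so by Hall's theorem at most 4 of the 5 left vertices can be matched.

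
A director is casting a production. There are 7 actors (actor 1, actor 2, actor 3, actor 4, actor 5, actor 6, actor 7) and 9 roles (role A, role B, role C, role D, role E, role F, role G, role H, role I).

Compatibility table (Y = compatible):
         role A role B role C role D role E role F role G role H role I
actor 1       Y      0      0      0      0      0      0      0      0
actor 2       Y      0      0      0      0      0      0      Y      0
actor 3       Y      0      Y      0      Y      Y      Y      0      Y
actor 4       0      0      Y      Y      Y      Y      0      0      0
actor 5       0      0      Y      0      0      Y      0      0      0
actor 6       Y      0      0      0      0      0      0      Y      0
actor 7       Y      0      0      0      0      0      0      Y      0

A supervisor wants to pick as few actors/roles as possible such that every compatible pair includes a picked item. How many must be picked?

5

A maximum matching has 5 edges (e.g. actor 1–role A, actor 2–role H, actor 3–role G, actor 4–role D, actor 5–role F).
By König's theorem the minimum vertex cover has the same size. One such cover is {actor 3, actor 4, actor 5, role A, role H}.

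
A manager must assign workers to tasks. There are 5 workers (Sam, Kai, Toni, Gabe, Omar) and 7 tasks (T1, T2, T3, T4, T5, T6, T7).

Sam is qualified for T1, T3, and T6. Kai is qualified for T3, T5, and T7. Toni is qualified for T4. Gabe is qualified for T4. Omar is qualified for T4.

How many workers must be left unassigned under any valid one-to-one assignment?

A valid assignment of size 3: Sam-T6, Kai-T7, Toni-T4.
The set {Toni, Gabe, Omar} has only 1 neighbour ({T4}), so by Hall's theorem at most 3 of the 5 workers can be matched.
That matches 3 of the 5, leaving 2 unmatched; no matching can do better.

2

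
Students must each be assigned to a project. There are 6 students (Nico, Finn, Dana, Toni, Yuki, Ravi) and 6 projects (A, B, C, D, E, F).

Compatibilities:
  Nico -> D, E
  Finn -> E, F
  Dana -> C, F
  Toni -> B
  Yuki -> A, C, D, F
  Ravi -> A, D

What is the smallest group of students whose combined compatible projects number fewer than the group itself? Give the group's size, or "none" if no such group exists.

A matching saturating every student exists, for instance Nico→E, Finn→F, Dana→C, Toni→B, Yuki→A, Ravi→D.
By Hall's marriage theorem, this means |N(S)| ≥ |S| for every subset S, so no violating subset exists.

none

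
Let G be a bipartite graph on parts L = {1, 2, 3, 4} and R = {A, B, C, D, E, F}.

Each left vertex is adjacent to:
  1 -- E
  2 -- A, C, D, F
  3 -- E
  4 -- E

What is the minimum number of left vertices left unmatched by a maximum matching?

2

For example, pair 1→E, 2→F.
The set {1, 3, 4} has only 1 neighbour ({E}), so by Hall's theorem at most 2 of the 4 left vertices can be matched.
That matches 2 of the 4, leaving 2 unmatched; no matching can do better.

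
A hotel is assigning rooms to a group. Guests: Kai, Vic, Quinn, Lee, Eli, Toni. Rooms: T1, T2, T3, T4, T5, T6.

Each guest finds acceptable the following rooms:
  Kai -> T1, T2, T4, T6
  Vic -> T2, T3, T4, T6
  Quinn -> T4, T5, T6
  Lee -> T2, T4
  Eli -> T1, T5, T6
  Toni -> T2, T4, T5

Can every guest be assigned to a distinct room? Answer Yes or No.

Yes

For example, pair Kai-T1, Vic-T3, Quinn-T4, Lee-T2, Eli-T6, Toni-T5.
All 6 guests are covered.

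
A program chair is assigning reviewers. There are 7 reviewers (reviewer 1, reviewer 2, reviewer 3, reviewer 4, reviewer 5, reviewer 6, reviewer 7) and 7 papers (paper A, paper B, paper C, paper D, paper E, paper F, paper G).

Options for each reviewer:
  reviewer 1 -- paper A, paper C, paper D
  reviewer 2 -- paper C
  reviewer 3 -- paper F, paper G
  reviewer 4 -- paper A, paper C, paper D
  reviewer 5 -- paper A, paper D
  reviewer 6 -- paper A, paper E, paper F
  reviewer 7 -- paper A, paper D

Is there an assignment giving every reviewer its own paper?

No

The set {reviewer 1, reviewer 2, reviewer 4, reviewer 5, reviewer 7} has only 3 neighbours ({paper A, paper C, paper D}), so by Hall's theorem at most 5 of the 7 reviewers can be matched.
Hence no matching covers every reviewer.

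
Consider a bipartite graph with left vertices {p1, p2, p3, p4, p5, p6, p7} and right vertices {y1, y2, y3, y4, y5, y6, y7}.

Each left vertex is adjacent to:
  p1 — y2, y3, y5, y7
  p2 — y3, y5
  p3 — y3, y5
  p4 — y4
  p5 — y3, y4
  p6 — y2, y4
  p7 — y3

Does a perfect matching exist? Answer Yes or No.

The set {p2, p3, p4, p5, p7} has only 3 neighbours ({y3, y4, y5}), so by Hall's theorem at most 5 of the 7 left vertices can be matched.
Hence no matching covers every left vertex.

No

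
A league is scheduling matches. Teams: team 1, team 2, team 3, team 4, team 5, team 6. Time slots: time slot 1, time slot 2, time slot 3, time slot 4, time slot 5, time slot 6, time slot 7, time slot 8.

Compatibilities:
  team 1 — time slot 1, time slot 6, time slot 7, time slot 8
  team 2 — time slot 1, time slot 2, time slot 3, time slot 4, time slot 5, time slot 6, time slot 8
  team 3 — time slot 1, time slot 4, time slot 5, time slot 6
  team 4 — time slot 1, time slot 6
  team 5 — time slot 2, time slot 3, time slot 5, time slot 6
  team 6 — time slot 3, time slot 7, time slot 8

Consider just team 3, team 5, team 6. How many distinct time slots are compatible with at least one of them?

The union of neighbours of {team 3, team 5, team 6} is {time slot 1, time slot 2, time slot 3, time slot 4, time slot 5, time slot 6, time slot 7, time slot 8}, which has 8 elements.
Since |N(S)| = 8 ≥ |S| = 3, Hall's condition holds for this subset.

8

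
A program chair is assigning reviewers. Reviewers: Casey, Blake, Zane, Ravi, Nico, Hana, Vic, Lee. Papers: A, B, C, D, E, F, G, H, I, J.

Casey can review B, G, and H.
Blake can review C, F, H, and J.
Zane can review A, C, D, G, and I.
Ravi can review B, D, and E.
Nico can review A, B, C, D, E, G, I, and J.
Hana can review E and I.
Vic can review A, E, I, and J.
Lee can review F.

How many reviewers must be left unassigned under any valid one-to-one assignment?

0

One maximum matching: Casey→G, Blake→H, Zane→A, Ravi→B, Nico→J, Hana→E, Vic→I, Lee→F.
This saturates every reviewer, so 8 is the maximum.
That matches 8 of the 8, leaving 0 unmatched; no matching can do better.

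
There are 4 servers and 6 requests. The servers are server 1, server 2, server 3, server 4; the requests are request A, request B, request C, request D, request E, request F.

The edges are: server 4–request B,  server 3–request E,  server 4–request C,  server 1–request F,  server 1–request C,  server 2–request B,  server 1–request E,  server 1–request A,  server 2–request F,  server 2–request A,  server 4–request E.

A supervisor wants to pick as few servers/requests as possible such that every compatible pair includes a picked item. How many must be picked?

4

A maximum matching has 4 edges (e.g. server 1–request F, server 2–request A, server 3–request E, server 4–request C).
By König's theorem the minimum vertex cover has the same size. One such cover is {server 1, server 2, server 3, server 4}.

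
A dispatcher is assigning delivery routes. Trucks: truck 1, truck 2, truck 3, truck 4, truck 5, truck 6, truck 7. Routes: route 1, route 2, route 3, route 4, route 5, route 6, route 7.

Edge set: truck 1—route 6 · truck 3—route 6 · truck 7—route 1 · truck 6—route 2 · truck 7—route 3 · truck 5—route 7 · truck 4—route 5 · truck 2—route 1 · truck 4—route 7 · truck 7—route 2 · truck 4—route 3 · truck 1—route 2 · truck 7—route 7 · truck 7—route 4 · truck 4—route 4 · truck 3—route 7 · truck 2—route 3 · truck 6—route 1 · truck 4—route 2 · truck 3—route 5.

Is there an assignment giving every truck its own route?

Yes

A valid assignment of size 7: truck 1→route 6, truck 2→route 1, truck 3→route 5, truck 4→route 3, truck 5→route 7, truck 6→route 2, truck 7→route 4.
All 7 trucks are covered.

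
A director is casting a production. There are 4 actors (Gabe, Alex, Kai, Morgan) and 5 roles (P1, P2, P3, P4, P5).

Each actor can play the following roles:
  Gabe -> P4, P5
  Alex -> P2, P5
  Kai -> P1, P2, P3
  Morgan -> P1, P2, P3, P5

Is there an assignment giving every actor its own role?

A valid assignment of size 4: Gabe–P4, Alex–P5, Kai–P3, Morgan–P1.
All 4 actors are covered.

Yes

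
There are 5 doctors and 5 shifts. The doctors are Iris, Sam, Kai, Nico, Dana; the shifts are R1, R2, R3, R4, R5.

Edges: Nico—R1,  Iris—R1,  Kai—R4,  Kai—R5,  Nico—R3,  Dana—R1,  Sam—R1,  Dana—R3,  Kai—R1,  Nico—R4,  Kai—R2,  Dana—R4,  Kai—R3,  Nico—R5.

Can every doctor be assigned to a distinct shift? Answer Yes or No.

The set {Iris, Sam} has only 1 neighbour ({R1}), so by Hall's theorem at most 4 of the 5 doctors can be matched.
Hence no matching covers every doctor.

No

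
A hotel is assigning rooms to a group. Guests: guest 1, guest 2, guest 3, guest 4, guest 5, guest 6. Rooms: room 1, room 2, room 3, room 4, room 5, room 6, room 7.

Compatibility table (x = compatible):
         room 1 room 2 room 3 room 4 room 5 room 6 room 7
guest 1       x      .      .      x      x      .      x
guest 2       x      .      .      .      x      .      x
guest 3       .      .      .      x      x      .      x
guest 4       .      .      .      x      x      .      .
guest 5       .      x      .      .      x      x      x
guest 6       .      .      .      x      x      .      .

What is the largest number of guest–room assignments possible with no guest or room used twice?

A valid assignment of size 5: guest 1→room 7, guest 2→room 1, guest 3→room 5, guest 4→room 4, guest 5→room 6.
The set {guest 1, guest 2, guest 3, guest 4, guest 6} has only 4 neighbours ({room 1, room 4, room 5, room 7}), so by Hall's theorem at most 5 of the 6 guests can be matched.

5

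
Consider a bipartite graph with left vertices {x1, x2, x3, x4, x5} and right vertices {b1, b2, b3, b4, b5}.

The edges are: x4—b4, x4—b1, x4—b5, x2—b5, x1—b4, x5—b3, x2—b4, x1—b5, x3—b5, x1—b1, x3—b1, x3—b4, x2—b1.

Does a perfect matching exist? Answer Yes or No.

No

The set {x1, x2, x3, x4} has only 3 neighbours ({b1, b4, b5}), so by Hall's theorem at most 4 of the 5 left vertices can be matched.
Hence no matching covers every left vertex.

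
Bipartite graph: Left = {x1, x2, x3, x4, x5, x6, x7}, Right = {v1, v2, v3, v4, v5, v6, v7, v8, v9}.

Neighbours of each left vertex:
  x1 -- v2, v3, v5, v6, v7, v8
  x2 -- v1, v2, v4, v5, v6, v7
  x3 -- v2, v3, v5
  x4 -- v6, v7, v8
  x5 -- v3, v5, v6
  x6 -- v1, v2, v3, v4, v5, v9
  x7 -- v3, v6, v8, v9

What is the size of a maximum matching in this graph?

A valid assignment of size 7: x1–v8, x2–v2, x3–v3, x4–v7, x5–v5, x6–v1, x7–v6.
This saturates every left vertex, so 7 is the maximum.

7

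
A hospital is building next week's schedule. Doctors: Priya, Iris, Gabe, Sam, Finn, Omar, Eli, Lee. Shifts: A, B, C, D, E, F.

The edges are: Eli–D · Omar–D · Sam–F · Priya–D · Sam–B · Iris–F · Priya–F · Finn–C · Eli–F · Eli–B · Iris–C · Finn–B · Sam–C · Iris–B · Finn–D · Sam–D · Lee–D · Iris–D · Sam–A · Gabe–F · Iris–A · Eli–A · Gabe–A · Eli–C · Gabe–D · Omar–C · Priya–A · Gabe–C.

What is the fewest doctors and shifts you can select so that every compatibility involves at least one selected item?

The 5 edges Priya–D, Iris–A, Gabe–C, Sam–F, Finn–B form a matching, so any vertex cover needs at least 5 vertices (one per matched edge).
Conversely {A, B, C, D, F} meets every edge and has exactly 5 vertices, so 5 is optimal.

5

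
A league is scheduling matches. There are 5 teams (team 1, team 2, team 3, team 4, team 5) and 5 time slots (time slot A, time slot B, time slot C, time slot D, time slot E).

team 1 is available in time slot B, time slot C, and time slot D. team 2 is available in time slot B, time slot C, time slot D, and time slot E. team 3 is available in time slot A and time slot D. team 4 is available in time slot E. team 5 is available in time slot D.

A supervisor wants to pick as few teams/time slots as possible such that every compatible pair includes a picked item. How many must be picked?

A maximum matching has 5 edges (e.g. team 1–time slot C, team 2–time slot B, team 3–time slot A, team 4–time slot E, team 5–time slot D).
By König's theorem the minimum vertex cover has the same size. One such cover is {team 1, team 2, team 3, team 4, team 5}.

5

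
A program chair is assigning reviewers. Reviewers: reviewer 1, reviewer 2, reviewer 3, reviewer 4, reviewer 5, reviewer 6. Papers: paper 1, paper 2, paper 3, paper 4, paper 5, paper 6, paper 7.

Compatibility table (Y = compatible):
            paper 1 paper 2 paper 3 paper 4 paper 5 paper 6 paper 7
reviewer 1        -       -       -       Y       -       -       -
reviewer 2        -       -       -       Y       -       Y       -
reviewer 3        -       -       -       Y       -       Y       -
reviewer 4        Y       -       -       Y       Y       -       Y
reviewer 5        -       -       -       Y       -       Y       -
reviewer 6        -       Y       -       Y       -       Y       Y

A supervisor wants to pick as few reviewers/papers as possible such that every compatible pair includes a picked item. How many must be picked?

The 4 edges reviewer 1–paper 4, reviewer 2–paper 6, reviewer 4–paper 1, reviewer 6–paper 7 form a matching, so any vertex cover needs at least 4 vertices (one per matched edge).
Conversely {reviewer 4, reviewer 6, paper 4, paper 6} meets every edge and has exactly 4 vertices, so 4 is optimal.

4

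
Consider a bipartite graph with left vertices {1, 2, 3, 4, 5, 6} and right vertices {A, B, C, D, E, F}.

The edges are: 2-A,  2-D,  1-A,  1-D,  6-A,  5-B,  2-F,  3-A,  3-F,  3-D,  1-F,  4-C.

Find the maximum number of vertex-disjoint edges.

One maximum matching: 1→A, 2→D, 3→F, 4→C, 5→B.
The set {1, 2, 3, 6} has only 3 neighbours ({A, D, F}), so by Hall's theorem at most 5 of the 6 left vertices can be matched.

5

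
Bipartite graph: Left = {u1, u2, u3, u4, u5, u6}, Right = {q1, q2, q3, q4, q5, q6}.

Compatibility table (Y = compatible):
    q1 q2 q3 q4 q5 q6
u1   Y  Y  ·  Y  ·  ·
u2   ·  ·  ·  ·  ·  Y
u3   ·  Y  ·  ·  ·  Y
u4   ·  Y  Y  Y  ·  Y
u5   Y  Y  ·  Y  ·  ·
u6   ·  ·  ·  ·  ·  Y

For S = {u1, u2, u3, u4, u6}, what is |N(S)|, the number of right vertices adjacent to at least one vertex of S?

The union of neighbours of {u1, u2, u3, u4, u6} is {q1, q2, q3, q4, q6}, which has 5 elements.
Since |N(S)| = 5 ≥ |S| = 5, Hall's condition holds for this subset.

5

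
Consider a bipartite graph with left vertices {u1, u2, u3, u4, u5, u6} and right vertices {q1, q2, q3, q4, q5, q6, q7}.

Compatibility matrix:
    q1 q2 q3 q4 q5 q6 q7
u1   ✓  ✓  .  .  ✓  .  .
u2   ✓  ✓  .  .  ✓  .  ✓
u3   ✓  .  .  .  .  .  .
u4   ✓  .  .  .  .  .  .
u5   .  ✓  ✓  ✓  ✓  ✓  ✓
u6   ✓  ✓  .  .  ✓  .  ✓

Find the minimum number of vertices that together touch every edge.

A maximum matching has 5 edges (e.g. u1–q5, u2–q7, u3–q1, u5–q6, u6–q2).
By König's theorem the minimum vertex cover has the same size. One such cover is {u1, u2, u5, u6, q1}.

5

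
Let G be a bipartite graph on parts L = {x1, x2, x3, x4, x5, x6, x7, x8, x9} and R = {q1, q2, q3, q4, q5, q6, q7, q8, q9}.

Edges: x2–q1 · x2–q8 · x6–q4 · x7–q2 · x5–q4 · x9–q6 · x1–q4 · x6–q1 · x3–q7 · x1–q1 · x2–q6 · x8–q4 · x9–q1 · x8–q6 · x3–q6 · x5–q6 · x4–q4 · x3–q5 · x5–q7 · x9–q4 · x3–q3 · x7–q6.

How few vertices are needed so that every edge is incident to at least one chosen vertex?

7

A maximum matching has 7 edges (e.g. x1–q1, x2–q8, x3–q5, x4–q4, x5–q7, x7–q2, x8–q6).
By König's theorem the minimum vertex cover has the same size. One such cover is {x2, x3, x5, x7, q1, q4, q6}.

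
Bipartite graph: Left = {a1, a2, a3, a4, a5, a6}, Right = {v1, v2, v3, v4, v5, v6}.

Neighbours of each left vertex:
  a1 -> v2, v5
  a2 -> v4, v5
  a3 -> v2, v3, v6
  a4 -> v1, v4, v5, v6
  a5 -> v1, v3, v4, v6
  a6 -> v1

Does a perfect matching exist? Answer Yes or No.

One maximum matching: a1–v2, a2–v5, a3–v3, a4–v6, a5–v4, a6–v1.
All 6 left vertices are covered.

Yes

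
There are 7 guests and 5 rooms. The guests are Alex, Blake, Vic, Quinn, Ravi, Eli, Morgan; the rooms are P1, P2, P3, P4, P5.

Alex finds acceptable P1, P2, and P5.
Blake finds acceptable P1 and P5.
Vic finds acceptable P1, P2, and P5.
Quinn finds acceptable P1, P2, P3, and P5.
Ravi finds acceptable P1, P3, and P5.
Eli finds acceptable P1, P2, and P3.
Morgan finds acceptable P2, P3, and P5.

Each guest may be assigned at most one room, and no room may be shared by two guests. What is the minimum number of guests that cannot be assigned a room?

3

One maximum matching: Alex-P2, Blake-P5, Vic-P1, Quinn-P3.
The set {Alex, Blake, Vic, Quinn, Ravi, Eli, Morgan} has only 4 neighbours ({P1, P2, P3, P5}), so by Hall's theorem at most 4 of the 7 guests can be matched.
That matches 4 of the 7, leaving 3 unmatched; no matching can do better.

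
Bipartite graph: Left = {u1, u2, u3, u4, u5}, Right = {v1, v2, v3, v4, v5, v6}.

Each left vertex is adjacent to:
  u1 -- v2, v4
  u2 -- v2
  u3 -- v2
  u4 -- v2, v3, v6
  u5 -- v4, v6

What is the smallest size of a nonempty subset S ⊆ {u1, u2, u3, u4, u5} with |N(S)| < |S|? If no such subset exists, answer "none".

Take S = {u2, u3}. Its neighbourhood is {v2}, so |N(S)| = 1 < |S| = 2.
No single vertex violates Hall's condition since each has at least one neighbour, so 2 is the minimum.

2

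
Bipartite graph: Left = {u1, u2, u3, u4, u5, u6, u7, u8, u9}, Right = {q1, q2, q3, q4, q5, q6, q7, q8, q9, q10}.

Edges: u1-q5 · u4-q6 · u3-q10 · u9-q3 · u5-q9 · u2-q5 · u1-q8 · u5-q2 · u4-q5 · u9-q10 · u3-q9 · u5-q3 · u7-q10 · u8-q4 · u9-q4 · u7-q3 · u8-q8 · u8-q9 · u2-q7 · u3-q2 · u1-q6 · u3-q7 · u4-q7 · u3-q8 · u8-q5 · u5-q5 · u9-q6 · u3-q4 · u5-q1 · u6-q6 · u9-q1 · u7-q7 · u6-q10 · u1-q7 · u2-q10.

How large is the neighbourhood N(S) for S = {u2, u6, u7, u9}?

The union of neighbours of {u2, u6, u7, u9} is {q1, q3, q4, q5, q6, q7, q10}, which has 7 elements.
Since |N(S)| = 7 ≥ |S| = 4, Hall's condition holds for this subset.

7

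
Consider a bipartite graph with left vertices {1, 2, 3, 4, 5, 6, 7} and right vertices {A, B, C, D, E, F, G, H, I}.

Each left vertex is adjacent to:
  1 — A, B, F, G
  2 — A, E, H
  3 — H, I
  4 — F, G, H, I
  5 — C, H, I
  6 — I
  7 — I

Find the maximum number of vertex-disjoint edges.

One maximum matching: 1–B, 2–E, 3–H, 4–F, 5–C, 6–I.
The set {6, 7} has only 1 neighbour ({I}), so by Hall's theorem at most 6 of the 7 left vertices can be matched.

6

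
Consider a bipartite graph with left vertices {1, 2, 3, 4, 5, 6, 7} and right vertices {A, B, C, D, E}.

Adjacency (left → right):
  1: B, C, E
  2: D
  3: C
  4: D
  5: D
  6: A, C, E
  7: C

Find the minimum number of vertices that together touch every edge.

4

{1, 6, C, D} is a vertex cover of size 4: every edge has an endpoint in this set.
No smaller cover exists because 1–B, 2–D, 3–C, 6–E is a matching of size 4, and a cover must include an endpoint of each of these disjoint edges (König's theorem).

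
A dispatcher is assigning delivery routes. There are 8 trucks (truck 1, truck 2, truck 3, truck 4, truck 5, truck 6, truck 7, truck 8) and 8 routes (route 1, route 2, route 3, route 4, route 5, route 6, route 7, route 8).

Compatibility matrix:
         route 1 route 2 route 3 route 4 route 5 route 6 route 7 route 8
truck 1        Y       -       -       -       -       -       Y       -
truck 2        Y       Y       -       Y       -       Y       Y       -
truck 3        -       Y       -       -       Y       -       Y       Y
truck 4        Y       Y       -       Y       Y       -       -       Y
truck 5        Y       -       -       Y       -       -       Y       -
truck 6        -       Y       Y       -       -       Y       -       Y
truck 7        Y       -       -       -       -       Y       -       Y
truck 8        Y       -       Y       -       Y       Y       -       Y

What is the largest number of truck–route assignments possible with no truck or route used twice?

8

One maximum matching: truck 1-route 1, truck 2-route 6, truck 3-route 7, truck 4-route 5, truck 5-route 4, truck 6-route 2, truck 7-route 8, truck 8-route 3.
All 8 trucks are matched, so no larger matching exists.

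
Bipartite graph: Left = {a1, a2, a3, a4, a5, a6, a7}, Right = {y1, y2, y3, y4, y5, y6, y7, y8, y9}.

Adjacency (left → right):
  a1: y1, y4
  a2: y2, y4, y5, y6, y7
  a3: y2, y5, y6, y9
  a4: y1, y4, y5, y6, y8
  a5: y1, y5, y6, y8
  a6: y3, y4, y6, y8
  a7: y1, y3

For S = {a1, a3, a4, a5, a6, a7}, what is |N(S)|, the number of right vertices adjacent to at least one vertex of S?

8

The union of neighbours of {a1, a3, a4, a5, a6, a7} is {y1, y2, y3, y4, y5, y6, y8, y9}, which has 8 elements.
Since |N(S)| = 8 ≥ |S| = 6, Hall's condition holds for this subset.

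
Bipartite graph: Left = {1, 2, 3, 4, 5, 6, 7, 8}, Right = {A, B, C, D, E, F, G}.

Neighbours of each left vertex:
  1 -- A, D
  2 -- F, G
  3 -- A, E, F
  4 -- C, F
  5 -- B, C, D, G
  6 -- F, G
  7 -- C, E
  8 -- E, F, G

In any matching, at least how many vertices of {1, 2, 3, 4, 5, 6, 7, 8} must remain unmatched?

For example, pair 1-D, 2-G, 3-A, 4-C, 5-B, 6-F, 7-E.
The set {2, 4, 6, 7, 8} has only 4 neighbours ({C, E, F, G}), so by Hall's theorem at most 7 of the 8 left vertices can be matched.
That matches 7 of the 8, leaving 1 unmatched; no matching can do better.

1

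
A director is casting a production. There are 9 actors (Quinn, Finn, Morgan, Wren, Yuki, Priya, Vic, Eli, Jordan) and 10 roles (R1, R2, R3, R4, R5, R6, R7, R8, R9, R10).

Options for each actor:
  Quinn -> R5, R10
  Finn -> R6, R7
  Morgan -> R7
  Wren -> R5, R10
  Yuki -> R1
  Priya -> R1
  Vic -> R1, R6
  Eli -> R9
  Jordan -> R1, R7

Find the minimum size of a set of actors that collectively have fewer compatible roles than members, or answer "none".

2

Take S = {Yuki, Priya}. Its neighbourhood is {R1}, so |N(S)| = 1 < |S| = 2.
No single vertex violates Hall's condition since each has at least one neighbour, so 2 is the minimum.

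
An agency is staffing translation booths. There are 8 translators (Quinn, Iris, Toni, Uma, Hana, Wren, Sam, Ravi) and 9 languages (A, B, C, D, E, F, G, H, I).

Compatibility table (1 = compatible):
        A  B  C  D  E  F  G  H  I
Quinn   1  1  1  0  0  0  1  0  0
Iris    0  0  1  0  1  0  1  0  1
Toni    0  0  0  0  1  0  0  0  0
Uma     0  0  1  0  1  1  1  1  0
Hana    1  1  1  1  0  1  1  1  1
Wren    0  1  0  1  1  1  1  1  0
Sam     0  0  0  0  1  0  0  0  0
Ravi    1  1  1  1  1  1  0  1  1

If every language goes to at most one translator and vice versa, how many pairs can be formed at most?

A valid assignment of size 7: Quinn–B, Iris–C, Toni–E, Uma–F, Hana–G, Wren–H, Ravi–A.
The set {Toni, Sam} has only 1 neighbour ({E}), so by Hall's theorem at most 7 of the 8 translators can be matched.

7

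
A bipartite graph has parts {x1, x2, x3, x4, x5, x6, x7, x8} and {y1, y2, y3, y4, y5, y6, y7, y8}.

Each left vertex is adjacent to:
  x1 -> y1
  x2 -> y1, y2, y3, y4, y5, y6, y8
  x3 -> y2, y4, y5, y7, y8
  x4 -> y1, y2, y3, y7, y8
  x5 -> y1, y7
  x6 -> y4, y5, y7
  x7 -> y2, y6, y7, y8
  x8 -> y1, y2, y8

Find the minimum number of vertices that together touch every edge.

8

The 8 edges x1–y1, x2–y6, x3–y4, x4–y3, x5–y7, x6–y5, x7–y8, x8–y2 form a matching, so any vertex cover needs at least 8 vertices (one per matched edge).
Conversely {x1, x2, x3, x4, x5, x6, x7, x8} meets every edge and has exactly 8 vertices, so 8 is optimal.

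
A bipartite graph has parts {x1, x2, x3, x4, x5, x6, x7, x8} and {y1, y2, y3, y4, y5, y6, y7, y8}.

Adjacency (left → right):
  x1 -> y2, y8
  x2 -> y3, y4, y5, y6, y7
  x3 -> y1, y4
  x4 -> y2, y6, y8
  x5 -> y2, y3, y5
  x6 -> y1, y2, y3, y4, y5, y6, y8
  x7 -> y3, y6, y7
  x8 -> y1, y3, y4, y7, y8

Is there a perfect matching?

Yes

For example, pair x1–y2, x2–y6, x3–y1, x4–y8, x5–y5, x6–y4, x7–y3, x8–y7.
All 8 left vertices are covered.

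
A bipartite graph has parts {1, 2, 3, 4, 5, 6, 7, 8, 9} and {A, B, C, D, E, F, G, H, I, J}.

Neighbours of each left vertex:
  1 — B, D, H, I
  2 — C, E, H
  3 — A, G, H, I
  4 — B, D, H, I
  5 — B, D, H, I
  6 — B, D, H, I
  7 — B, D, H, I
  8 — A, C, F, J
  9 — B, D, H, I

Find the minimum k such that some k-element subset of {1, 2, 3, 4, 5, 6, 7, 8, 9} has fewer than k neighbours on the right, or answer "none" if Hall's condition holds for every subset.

Take S = {1, 4, 5, 6, 7}. Its neighbourhood is {B, D, H, I}, so |N(S)| = 4 < |S| = 5.
Every subset of size less than 5 has at least as many neighbours as members, so 5 is the minimum.

5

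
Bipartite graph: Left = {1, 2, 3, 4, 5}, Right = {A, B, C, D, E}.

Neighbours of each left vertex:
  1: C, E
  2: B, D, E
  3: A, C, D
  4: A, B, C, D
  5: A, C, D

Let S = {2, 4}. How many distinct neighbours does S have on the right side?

The union of neighbours of {2, 4} is {A, B, C, D, E}, which has 5 elements.
Since |N(S)| = 5 ≥ |S| = 2, Hall's condition holds for this subset.

5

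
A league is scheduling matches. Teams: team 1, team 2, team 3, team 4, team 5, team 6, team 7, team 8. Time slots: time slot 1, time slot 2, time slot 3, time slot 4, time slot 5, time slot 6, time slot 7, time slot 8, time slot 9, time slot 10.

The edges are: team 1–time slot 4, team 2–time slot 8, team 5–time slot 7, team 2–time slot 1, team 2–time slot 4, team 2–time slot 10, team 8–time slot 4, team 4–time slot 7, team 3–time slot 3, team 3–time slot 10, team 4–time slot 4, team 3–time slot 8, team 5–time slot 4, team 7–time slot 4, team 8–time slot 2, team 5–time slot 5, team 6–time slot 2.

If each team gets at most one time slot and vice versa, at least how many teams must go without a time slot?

For example, pair team 1-time slot 4, team 2-time slot 8, team 3-time slot 10, team 4-time slot 7, team 5-time slot 5, team 6-time slot 2.
The set {team 1, team 6, team 7, team 8} has only 2 neighbours ({time slot 2, time slot 4}), so by Hall's theorem at most 6 of the 8 teams can be matched.
That matches 6 of the 8, leaving 2 unmatched; no matching can do better.

2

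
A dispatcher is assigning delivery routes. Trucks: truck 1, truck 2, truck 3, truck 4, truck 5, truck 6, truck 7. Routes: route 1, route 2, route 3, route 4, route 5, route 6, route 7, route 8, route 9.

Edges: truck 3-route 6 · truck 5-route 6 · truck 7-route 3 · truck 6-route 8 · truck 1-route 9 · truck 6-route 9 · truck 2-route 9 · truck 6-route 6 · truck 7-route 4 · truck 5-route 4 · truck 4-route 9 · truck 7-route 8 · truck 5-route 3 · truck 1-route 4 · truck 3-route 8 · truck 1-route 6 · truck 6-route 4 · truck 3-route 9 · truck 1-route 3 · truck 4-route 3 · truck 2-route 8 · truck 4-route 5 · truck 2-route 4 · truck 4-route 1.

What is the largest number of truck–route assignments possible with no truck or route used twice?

6

For example, pair truck 1→route 3, truck 2→route 8, truck 3→route 9, truck 4→route 1, truck 5→route 4, truck 6→route 6.
The set {truck 1, truck 2, truck 3, truck 5, truck 6, truck 7} has only 5 neighbours ({route 3, route 4, route 6, route 8, route 9}), so by Hall's theorem at most 6 of the 7 trucks can be matched.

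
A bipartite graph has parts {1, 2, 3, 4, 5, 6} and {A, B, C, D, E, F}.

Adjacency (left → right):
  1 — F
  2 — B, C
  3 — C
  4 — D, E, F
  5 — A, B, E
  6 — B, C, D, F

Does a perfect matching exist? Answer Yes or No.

Yes

A valid assignment of size 6: 1–F, 2–B, 3–C, 4–E, 5–A, 6–D.
Every left vertex is matched, so this is a perfect matching.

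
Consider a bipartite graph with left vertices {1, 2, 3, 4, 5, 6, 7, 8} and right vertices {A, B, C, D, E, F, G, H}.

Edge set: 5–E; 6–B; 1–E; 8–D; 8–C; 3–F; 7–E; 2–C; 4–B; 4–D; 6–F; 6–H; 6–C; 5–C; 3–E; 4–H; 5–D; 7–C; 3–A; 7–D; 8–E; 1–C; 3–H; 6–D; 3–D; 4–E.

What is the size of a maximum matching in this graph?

6

One maximum matching: 1–E, 2–C, 3–A, 4–B, 5–D, 6–H.
The set {1, 2, 5, 7, 8} has only 3 neighbours ({C, D, E}), so by Hall's theorem at most 6 of the 8 left vertices can be matched.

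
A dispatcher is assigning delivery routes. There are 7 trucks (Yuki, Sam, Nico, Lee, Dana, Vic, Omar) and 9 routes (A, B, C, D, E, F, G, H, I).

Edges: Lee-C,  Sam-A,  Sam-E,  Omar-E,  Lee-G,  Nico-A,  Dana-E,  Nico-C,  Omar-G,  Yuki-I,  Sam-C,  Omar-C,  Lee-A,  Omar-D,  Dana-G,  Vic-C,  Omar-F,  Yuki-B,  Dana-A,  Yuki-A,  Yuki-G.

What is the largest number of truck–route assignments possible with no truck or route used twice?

6

One maximum matching: Yuki–I, Sam–C, Nico–A, Lee–G, Dana–E, Omar–F.
The set {Sam, Nico, Lee, Dana, Vic} has only 4 neighbours ({A, C, E, G}), so by Hall's theorem at most 6 of the 7 trucks can be matched.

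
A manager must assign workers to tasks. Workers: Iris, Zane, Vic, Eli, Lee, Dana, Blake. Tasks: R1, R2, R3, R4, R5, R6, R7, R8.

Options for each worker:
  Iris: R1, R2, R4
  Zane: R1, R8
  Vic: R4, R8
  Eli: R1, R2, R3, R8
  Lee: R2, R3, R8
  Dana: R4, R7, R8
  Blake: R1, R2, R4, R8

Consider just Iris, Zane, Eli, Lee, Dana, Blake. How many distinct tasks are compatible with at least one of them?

6

The union of neighbours of {Iris, Zane, Eli, Lee, Dana, Blake} is {R1, R2, R3, R4, R7, R8}, which has 6 elements.
Since |N(S)| = 6 ≥ |S| = 6, Hall's condition holds for this subset.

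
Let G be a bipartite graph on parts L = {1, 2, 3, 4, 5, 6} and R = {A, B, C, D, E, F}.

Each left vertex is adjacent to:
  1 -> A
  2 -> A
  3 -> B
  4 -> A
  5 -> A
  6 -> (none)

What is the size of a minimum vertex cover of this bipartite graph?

2

A maximum matching has 2 edges (e.g. 1–A, 3–B).
By König's theorem the minimum vertex cover has the same size. One such cover is {3, A}.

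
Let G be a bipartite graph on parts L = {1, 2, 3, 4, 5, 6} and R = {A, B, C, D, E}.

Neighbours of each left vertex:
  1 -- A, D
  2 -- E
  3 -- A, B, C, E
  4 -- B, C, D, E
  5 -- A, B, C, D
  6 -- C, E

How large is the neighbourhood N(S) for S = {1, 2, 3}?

The union of neighbours of {1, 2, 3} is {A, B, C, D, E}, which has 5 elements.
Since |N(S)| = 5 ≥ |S| = 3, Hall's condition holds for this subset.

5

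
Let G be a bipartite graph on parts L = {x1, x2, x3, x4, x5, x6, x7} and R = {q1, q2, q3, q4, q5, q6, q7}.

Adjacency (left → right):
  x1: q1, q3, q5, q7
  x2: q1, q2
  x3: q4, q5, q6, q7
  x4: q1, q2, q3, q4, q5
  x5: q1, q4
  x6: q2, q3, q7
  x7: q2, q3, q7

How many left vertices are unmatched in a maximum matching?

For example, pair x1–q5, x2–q1, x3–q6, x4–q3, x5–q4, x6–q7, x7–q2.
All 7 left vertices are matched, so no larger matching exists.
That matches 7 of the 7, leaving 0 unmatched; no matching can do better.

0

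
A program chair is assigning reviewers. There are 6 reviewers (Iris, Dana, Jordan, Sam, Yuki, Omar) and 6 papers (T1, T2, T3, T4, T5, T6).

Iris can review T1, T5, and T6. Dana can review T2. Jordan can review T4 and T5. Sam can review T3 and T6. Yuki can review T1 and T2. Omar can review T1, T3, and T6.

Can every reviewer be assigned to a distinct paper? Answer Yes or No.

For example, pair Iris→T5, Dana→T2, Jordan→T4, Sam→T3, Yuki→T1, Omar→T6.
All 6 reviewers are covered.

Yes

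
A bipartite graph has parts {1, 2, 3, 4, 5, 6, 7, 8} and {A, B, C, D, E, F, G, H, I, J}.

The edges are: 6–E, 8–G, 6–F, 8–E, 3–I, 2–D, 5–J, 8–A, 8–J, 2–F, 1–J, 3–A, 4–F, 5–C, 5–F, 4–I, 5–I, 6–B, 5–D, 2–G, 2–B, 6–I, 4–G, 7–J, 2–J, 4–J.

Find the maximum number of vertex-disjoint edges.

One maximum matching: 1–J, 2–G, 3–I, 4–F, 5–D, 6–B, 8–E.
The set {1, 7} has only 1 neighbour ({J}), so by Hall's theorem at most 7 of the 8 left vertices can be matched.

7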